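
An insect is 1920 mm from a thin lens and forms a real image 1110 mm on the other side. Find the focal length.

Real image ⇒ d_i = +1110 mm.
1/f = 1/d_o + 1/d_i = 1/(1920) + 1/(1110) = 0.001422, so f = 703 mm.
Since f is positive, the thin lens is converging.

f = 703 mm (converging)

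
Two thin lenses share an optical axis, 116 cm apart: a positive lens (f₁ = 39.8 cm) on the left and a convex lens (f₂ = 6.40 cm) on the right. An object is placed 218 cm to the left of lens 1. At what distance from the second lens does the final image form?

Lens 1: 1/d_i1 = 1/f₁ − 1/d_o1 = 1/(39.8) − 1/(218) = 0.02054, so d_i1 = 48.69 cm.
The intermediate image is 48.69 cm to the right of lens 1, which is 116 − (48.69) = 67.31 cm to the left of lens 2, so d_o2 = +67.31 cm.
Lens 2: 1/d_i2 = 1/f₂ − 1/d_o2 = 1/(6.40) − 1/(67.31) = 0.1414, so d_i2 = 7.07 cm.
The final image is real, 7.07 cm to the right of lens 2 (overall magnification ≈ 0.023).

7.07 cm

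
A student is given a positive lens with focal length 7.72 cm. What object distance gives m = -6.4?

8.93 cm

m = −d_i/d_o ⇒ d_i = −m·d_o.
1/f = 1/d_o + 1/d_i = 1/d_o − 1/(m·d_o) = (1 − 1/m)/d_o, so d_o = f(1 − 1/m) = (7.720)(1 − 1/(-6.4)) = 8.93 cm.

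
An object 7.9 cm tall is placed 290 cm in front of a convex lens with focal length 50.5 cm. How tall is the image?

1.67 cm

1/d_i = 1/f − 1/d_o = 1/(50.50) − 1/(290) = 0.01635, so d_i = 61.15 cm.
m = −d_i/d_o = -0.2109.
|h_i| = |m|·h_o = 0.2109 × 7.9 = 1.67 cm. The image is real, inverted and reduced, on the far side of the lens.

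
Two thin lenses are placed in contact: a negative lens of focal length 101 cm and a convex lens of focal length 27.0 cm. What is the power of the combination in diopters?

P = +2.71 D

P₁ = 1/f₁ = 1/(-1.01 m) = -0.9901 D; P₂ = 1/f₂ = 1/(0.270 m) = +3.704 D.
For thin lenses in contact, P = P₁ + P₂ = (-0.9901) + (+3.704) = +2.71 D.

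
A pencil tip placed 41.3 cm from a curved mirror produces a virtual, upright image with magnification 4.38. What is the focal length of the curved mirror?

f = 53.5 cm (concave)

m = −d_i/d_o ⇒ d_i = −m·d_o = −(+4.38)·(41.3) = -180.9 cm.
1/f = 1/d_o + 1/d_i = 1/(41.3) + 1/(-180.9) = 0.01869, so f = 53.5 cm.
Since f is positive, the curved mirror is concave.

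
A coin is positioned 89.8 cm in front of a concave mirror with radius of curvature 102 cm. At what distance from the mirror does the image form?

f = R/2 = 102/2 = 51.00 cm.
Mirror equation: 1/d_i = 1/f − 1/d_o = 1/(51.00) − 1/(89.8) = 0.01961 − 0.01114 = 0.008472, so d_i = 118 cm.
The image is real, inverted and enlarged, in front of the mirror.

118 cm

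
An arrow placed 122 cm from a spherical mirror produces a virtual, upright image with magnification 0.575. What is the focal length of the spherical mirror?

m = −d_i/d_o ⇒ d_i = −m·d_o = −(+0.575)·(122) = -70.15 cm.
1/f = 1/d_o + 1/d_i = 1/(122) + 1/(-70.15) = -0.006058, so f = -165 cm.
Since f is negative, the spherical mirror is convex.

f = -165 cm (convex)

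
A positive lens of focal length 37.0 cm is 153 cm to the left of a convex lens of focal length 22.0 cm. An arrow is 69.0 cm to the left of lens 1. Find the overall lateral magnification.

m = +0.497

Lens 1: 1/d_i1 = 1/(37.0) − 1/(69.0) = 0.01253, so d_i1 = 79.78 cm; m₁ = −d_i1/d_o1 = -1.156.
d_o2 = 153 − (79.78) = 73.22 cm.
Lens 2: 1/d_i2 = 1/(22.0) − 1/(73.22) = 0.03180, so d_i2 = 31.45 cm; m₂ = −d_i2/d_o2 = -0.4295.
m = m₁·m₂ = (-1.156)(-0.4295) = +0.497.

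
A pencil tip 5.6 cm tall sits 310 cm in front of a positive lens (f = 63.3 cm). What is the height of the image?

1.44 cm

1/d_i = 1/f − 1/d_o = 1/(63.30) − 1/(310) = 0.01257, so d_i = 79.54 cm.
m = −d_i/d_o = -0.2566.
|h_i| = |m|·h_o = 0.2566 × 5.6 = 1.44 cm. The image is real, inverted and reduced, on the far side of the lens.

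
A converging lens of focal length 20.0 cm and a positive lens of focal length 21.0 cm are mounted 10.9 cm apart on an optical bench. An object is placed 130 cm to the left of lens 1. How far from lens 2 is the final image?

Lens 1: 1/d_i1 = 1/f₁ − 1/d_o1 = 1/(20.0) − 1/(130) = 0.04231, so d_i1 = 23.64 cm.
The intermediate image is 23.64 cm to the right of lens 1, which lies 12.74 cm to the right of lens 2 — a virtual object — so d_o2 = −12.74 cm.
Lens 2: 1/d_i2 = 1/f₂ − 1/d_o2 = 1/(21.0) − 1/(-12.74) = 0.1261, so d_i2 = 7.93 cm.
The final image is real, 7.93 cm to the right of lens 2 (overall magnification ≈ -0.11).

7.93 cm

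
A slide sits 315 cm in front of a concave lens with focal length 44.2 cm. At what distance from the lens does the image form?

For a concave lens, f = -44.2 cm.
Thin-lens equation: 1/s_i = 1/f − 1/s_o = 1/(-44.20) − 1/(315) = -0.02262 − 0.003175 = -0.02580, so s_i = -38.8 cm.
The image is virtual, upright and reduced, on the same side as the object.

38.8 cm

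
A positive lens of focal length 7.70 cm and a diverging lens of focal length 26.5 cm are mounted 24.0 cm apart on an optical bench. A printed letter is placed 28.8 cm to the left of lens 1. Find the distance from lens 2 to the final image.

Lens 1: 1/d_i1 = 1/f₁ − 1/d_o1 = 1/(7.70) − 1/(28.8) = 0.09515, so d_i1 = 10.51 cm.
The intermediate image is 10.51 cm to the right of lens 1, which is 24.0 − (10.51) = 13.49 cm to the left of lens 2, so d_o2 = +13.49 cm.
Lens 2 is diverging, so f₂ = −26.5 cm.
Lens 2: 1/d_i2 = 1/f₂ − 1/d_o2 = 1/(-26.5) − 1/(13.49) = -0.1119, so d_i2 = -8.94 cm.
The final image is virtual, 8.94 cm to the left of lens 2 (overall magnification ≈ -0.24).

8.94 cm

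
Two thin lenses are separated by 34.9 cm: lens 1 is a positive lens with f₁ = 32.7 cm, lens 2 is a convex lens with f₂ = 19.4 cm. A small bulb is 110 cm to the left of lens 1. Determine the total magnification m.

m = -0.264

Lens 1: 1/d_i1 = 1/(32.7) − 1/(110) = 0.02149, so d_i1 = 46.53 cm; m₁ = −d_i1/d_o1 = -0.4230.
d_o2 = 34.9 − (46.53) = -11.63 cm (virtual object).
Lens 2: 1/d_i2 = 1/(19.4) − 1/(-11.63) = 0.1375, so d_i2 = 7.271 cm; m₂ = −d_i2/d_o2 = +0.6252.
m = m₁·m₂ = (-0.4230)(+0.6252) = -0.264.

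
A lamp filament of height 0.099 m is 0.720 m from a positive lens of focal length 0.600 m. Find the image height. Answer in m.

1/d_i = 1/f − 1/d_o = 1/(0.6000) − 1/(0.720) = 0.2778, so d_i = 3.600 m.
m = −d_i/d_o = -5.000.
|h_i| = |m|·h_o = 5.000 × 0.099 = 0.495 m. The image is real, inverted and enlarged, on the far side of the lens.

0.495 m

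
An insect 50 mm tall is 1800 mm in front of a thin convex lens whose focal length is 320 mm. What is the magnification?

1/d_i = 1/f − 1/d_o = 1/(320.0) − 1/(1800) = 0.002569, so d_i = 389.2 mm.
m = −d_i/d_o = −(389.2)/(1800) = -0.216.
The image is real, inverted and reduced, on the far side of the lens.

m = -0.216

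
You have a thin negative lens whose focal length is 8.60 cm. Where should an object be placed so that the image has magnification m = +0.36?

For a negative lens, f = -8.60 cm.
m = −d_i/d_o ⇒ d_i = −m·d_o.
1/f = 1/d_o + 1/d_i = 1/d_o − 1/(m·d_o) = (1 − 1/m)/d_o, so d_o = f(1 − 1/m) = (-8.600)(1 − 1/(+0.36)) = 15.3 cm.

15.3 cm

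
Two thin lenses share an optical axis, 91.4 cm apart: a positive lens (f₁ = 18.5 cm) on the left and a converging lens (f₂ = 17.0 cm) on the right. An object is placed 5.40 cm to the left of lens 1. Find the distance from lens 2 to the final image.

20.5 cm

Lens 1: 1/d_i1 = 1/f₁ − 1/d_o1 = 1/(18.5) − 1/(5.40) = -0.1311, so d_i1 = -7.626 cm.
The intermediate image is 7.626 cm to the left of lens 1 (virtual), which is 91.4 − (-7.626) = 99.03 cm to the left of lens 2, so d_o2 = +99.03 cm.
Lens 2: 1/d_i2 = 1/f₂ − 1/d_o2 = 1/(17.0) − 1/(99.03) = 0.04873, so d_i2 = 20.5 cm.
The final image is real, 20.5 cm to the right of lens 2 (overall magnification ≈ -0.29).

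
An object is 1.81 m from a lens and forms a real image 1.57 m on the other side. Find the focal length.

f = 0.841 m (converging)

Real image ⇒ d_i = +1.57 m.
1/f = 1/d_o + 1/d_i = 1/(1.81) + 1/(1.57) = 1.189, so f = 0.841 m.
Since f is positive, the lens is converging.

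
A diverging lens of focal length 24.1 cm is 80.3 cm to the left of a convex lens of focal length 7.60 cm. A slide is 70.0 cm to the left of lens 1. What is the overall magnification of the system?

m = -0.0215

f₁ = −24.1 cm (diverging).
Lens 1: 1/d_i1 = 1/(-24.1) − 1/(70.0) = -0.05578, so d_i1 = -17.93 cm; m₁ = −d_i1/d_o1 = +0.2561.
d_o2 = 80.3 − (-17.93) = 98.23 cm.
Lens 2: 1/d_i2 = 1/(7.60) − 1/(98.23) = 0.1214, so d_i2 = 8.237 cm; m₂ = −d_i2/d_o2 = -0.08386.
m = m₁·m₂ = (+0.2561)(-0.08386) = -0.0215.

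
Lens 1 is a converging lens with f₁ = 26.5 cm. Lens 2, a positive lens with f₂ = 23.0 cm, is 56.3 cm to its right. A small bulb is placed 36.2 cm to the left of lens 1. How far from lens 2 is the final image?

Lens 1: 1/d_i1 = 1/f₁ − 1/d_o1 = 1/(26.5) − 1/(36.2) = 0.01011, so d_i1 = 98.90 cm.
The intermediate image is 98.90 cm to the right of lens 1, which lies 42.60 cm to the right of lens 2 — a virtual object — so d_o2 = −42.60 cm.
Lens 2: 1/d_i2 = 1/f₂ − 1/d_o2 = 1/(23.0) − 1/(-42.60) = 0.06695, so d_i2 = 14.9 cm.
The final image is real, 14.9 cm to the right of lens 2 (overall magnification ≈ -0.96).

14.9 cm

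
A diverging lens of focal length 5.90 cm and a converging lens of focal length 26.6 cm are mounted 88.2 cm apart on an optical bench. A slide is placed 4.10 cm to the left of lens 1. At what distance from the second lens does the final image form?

Lens 1 is diverging, so f₁ = −5.90 cm.
Lens 1: 1/d_i1 = 1/f₁ − 1/d_o1 = 1/(-5.90) − 1/(4.10) = -0.4134, so d_i1 = -2.419 cm.
The intermediate image is 2.419 cm to the left of lens 1 (virtual), which is 88.2 − (-2.419) = 90.62 cm to the left of lens 2, so d_o2 = +90.62 cm.
Lens 2: 1/d_i2 = 1/f₂ − 1/d_o2 = 1/(26.6) − 1/(90.62) = 0.02656, so d_i2 = 37.7 cm.
The final image is real, 37.7 cm to the right of lens 2 (overall magnification ≈ -0.25).

37.7 cm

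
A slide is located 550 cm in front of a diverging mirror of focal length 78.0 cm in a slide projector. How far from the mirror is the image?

68.3 cm

For a diverging mirror, f = -78.0 cm.
Mirror equation: 1/v = 1/f − 1/u = 1/(-78.00) − 1/(550) = -0.01282 − 0.001818 = -0.01464, so v = -68.3 cm.
The image is virtual, upright and reduced, behind the mirror.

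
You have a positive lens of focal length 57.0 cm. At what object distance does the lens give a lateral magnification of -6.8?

65.4 cm

m = −d_i/d_o ⇒ d_i = −m·d_o.
1/f = 1/d_o + 1/d_i = 1/d_o − 1/(m·d_o) = (1 − 1/m)/d_o, so d_o = f(1 − 1/m) = (57.00)(1 − 1/(-6.8)) = 65.4 cm.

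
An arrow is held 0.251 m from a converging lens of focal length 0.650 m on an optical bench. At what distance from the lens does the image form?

Thin-lens equation: 1/v = 1/f − 1/u = 1/(0.6500) − 1/(0.251) = 1.538 − 3.984 = -2.446, so v = -0.409 m.
The image is virtual, upright and enlarged, on the same side as the object.

0.409 m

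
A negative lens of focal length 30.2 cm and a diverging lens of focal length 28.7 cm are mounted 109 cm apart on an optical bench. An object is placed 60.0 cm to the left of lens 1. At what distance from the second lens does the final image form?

Lens 1 is diverging, so f₁ = −30.2 cm.
Lens 1: 1/d_i1 = 1/f₁ − 1/d_o1 = 1/(-30.2) − 1/(60.0) = -0.04978, so d_i1 = -20.09 cm.
The intermediate image is 20.09 cm to the left of lens 1 (virtual), which is 109 − (-20.09) = 129.1 cm to the left of lens 2, so d_o2 = +129.1 cm.
Lens 2 is diverging, so f₂ = −28.7 cm.
Lens 2: 1/d_i2 = 1/f₂ − 1/d_o2 = 1/(-28.7) − 1/(129.1) = -0.04259, so d_i2 = -23.5 cm.
The final image is virtual, 23.5 cm to the left of lens 2 (overall magnification ≈ 0.061).

23.5 cm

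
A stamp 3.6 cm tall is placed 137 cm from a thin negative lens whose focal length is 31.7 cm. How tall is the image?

For a negative lens, f = -31.7 cm.
1/d_i = 1/f − 1/d_o = 1/(-31.70) − 1/(137) = -0.03885, so d_i = -25.74 cm.
m = −d_i/d_o = +0.1879.
|h_i| = |m|·h_o = 0.1879 × 3.6 = 0.676 cm. The image is virtual, upright and reduced, on the same side as the object.

0.676 cm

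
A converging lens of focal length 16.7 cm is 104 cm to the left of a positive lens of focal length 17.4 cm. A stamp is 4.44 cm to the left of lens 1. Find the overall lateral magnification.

m = -0.256

Lens 1: 1/d_i1 = 1/(16.7) − 1/(4.44) = -0.1653, so d_i1 = -6.048 cm; m₁ = −d_i1/d_o1 = +1.362.
d_o2 = 104 − (-6.048) = 110.0 cm.
Lens 2: 1/d_i2 = 1/(17.4) − 1/(110.0) = 0.04838, so d_i2 = 20.67 cm; m₂ = −d_i2/d_o2 = -0.1879.
m = m₁·m₂ = (+1.362)(-0.1879) = -0.256.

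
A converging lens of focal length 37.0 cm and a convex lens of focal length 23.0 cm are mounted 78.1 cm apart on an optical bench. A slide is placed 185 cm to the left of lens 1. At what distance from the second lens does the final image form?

82.8 cm

Lens 1: 1/d_i1 = 1/f₁ − 1/d_o1 = 1/(37.0) − 1/(185) = 0.02162, so d_i1 = 46.25 cm.
The intermediate image is 46.25 cm to the right of lens 1, which is 78.1 − (46.25) = 31.85 cm to the left of lens 2, so d_o2 = +31.85 cm.
Lens 2: 1/d_i2 = 1/f₂ − 1/d_o2 = 1/(23.0) − 1/(31.85) = 0.01208, so d_i2 = 82.8 cm.
The final image is real, 82.8 cm to the right of lens 2 (overall magnification ≈ 0.65).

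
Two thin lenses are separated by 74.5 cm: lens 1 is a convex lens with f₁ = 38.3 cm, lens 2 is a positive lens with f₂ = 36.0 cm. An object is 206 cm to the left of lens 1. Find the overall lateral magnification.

m = -0.962

Lens 1: 1/d_i1 = 1/(38.3) − 1/(206) = 0.02126, so d_i1 = 47.05 cm; m₁ = −d_i1/d_o1 = -0.2284.
d_o2 = 74.5 − (47.05) = 27.45 cm.
Lens 2: 1/d_i2 = 1/(36.0) − 1/(27.45) = -0.008652, so d_i2 = -115.6 cm; m₂ = −d_i2/d_o2 = +4.211.
m = m₁·m₂ = (-0.2284)(+4.211) = -0.962.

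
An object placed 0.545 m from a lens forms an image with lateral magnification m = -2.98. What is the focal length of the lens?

m = −d_i/d_o ⇒ d_i = −m·d_o = −(-2.98)·(0.545) = 1.624 m.
1/f = 1/d_o + 1/d_i = 1/(0.545) + 1/(1.624) = 2.451, so f = 0.408 m.
Since f is positive, the lens is converging.

f = 0.408 m (converging)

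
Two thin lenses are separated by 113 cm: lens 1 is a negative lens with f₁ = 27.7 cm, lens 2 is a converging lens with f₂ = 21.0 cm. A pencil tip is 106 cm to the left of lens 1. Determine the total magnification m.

f₁ = −27.7 cm (diverging).
Lens 1: 1/d_i1 = 1/(-27.7) − 1/(106) = -0.04554, so d_i1 = -21.96 cm; m₁ = −d_i1/d_o1 = +0.2072.
d_o2 = 113 − (-21.96) = 135.0 cm.
Lens 2: 1/d_i2 = 1/(21.0) − 1/(135.0) = 0.04021, so d_i2 = 24.87 cm; m₂ = −d_i2/d_o2 = -0.1842.
m = m₁·m₂ = (+0.2072)(-0.1842) = -0.0382.

m = -0.0382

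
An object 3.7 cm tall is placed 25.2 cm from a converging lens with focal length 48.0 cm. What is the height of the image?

1/d_i = 1/f − 1/d_o = 1/(48.00) − 1/(25.2) = -0.01885, so d_i = -53.05 cm.
m = −d_i/d_o = +2.105.
|h_i| = |m|·h_o = 2.105 × 3.7 = 7.79 cm. The image is virtual, upright and enlarged, on the same side as the object.

7.79 cm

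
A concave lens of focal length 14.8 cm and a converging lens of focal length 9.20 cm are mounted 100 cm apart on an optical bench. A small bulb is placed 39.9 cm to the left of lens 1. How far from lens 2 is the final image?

10.0 cm

Lens 1 is diverging, so f₁ = −14.8 cm.
Lens 1: 1/d_i1 = 1/f₁ − 1/d_o1 = 1/(-14.8) − 1/(39.9) = -0.09263, so d_i1 = -10.80 cm.
The intermediate image is 10.80 cm to the left of lens 1 (virtual), which is 100 − (-10.80) = 110.8 cm to the left of lens 2, so d_o2 = +110.8 cm.
Lens 2: 1/d_i2 = 1/f₂ − 1/d_o2 = 1/(9.20) − 1/(110.8) = 0.09967, so d_i2 = 10.0 cm.
The final image is real, 10.0 cm to the right of lens 2 (overall magnification ≈ -0.025).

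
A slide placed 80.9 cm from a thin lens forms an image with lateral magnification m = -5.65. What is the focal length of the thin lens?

f = 68.7 cm (converging)

m = −d_i/d_o ⇒ d_i = −m·d_o = −(-5.65)·(80.9) = 457.1 cm.
1/f = 1/d_o + 1/d_i = 1/(80.9) + 1/(457.1) = 0.01455, so f = 68.7 cm.
Since f is positive, the thin lens is converging.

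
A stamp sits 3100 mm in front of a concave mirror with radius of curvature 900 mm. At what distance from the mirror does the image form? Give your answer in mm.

f = R/2 = 900/2 = 450.0 mm.
Mirror equation: 1/d_i = 1/f − 1/d_o = 1/(450.0) − 1/(3100) = 0.002222 − 0.0003226 = 0.001900, so d_i = 526 mm.
The image is real, inverted and reduced, in front of the mirror.

526 mm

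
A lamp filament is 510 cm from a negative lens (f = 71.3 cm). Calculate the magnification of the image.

m = +0.123

For a negative lens, f = -71.3 cm.
1/d_i = 1/f − 1/d_o = 1/(-71.30) − 1/(510) = -0.01599, so d_i = -62.55 cm.
m = −d_i/d_o = −(-62.55)/(510) = +0.123.
The image is virtual, upright and reduced, on the same side as the object.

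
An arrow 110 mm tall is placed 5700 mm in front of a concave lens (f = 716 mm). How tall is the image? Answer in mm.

12.3 mm

For a concave lens, f = -716 mm.
1/d_i = 1/f − 1/d_o = 1/(-716.0) − 1/(5700) = -0.001572, so d_i = -636.1 mm.
m = −d_i/d_o = +0.1116.
|h_i| = |m|·h_o = 0.1116 × 110 = 12.3 mm. The image is virtual, upright and reduced, on the same side as the object.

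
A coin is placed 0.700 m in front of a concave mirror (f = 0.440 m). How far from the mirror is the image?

1.18 m

Mirror equation: 1/s_i = 1/f − 1/s_o = 1/(0.4400) − 1/(0.700) = 2.273 − 1.429 = 0.8442, so s_i = 1.18 m.
The image is real, inverted and enlarged, in front of the mirror.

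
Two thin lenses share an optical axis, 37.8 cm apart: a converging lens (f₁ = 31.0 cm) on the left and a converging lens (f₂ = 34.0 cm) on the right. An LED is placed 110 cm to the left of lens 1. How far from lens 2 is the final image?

Lens 1: 1/d_i1 = 1/f₁ − 1/d_o1 = 1/(31.0) − 1/(110) = 0.02317, so d_i1 = 43.16 cm.
The intermediate image is 43.16 cm to the right of lens 1, which lies 5.360 cm to the right of lens 2 — a virtual object — so d_o2 = −5.360 cm.
Lens 2: 1/d_i2 = 1/f₂ − 1/d_o2 = 1/(34.0) − 1/(-5.360) = 0.2160, so d_i2 = 4.63 cm.
The final image is real, 4.63 cm to the right of lens 2 (overall magnification ≈ -0.34).

4.63 cm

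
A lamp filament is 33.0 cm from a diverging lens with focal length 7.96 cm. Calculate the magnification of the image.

m = +0.194

For a diverging lens, f = -7.96 cm.
1/d_i = 1/f − 1/d_o = 1/(-7.960) − 1/(33.0) = -0.1559, so d_i = -6.413 cm.
m = −d_i/d_o = −(-6.413)/(33.0) = +0.194.
The image is virtual, upright and reduced, on the same side as the object.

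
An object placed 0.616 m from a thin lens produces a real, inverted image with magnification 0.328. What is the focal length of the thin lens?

f = 0.152 m (converging)

m = −d_i/d_o ⇒ d_i = −m·d_o = −(-0.328)·(0.616) = 0.2020 m.
1/f = 1/d_o + 1/d_i = 1/(0.616) + 1/(0.2020) = 6.574, so f = 0.152 m.
Since f is positive, the thin lens is converging.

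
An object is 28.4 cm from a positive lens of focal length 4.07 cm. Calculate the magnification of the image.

m = -0.167

1/d_i = 1/f − 1/d_o = 1/(4.070) − 1/(28.4) = 0.2105, so d_i = 4.751 cm.
m = −d_i/d_o = −(4.751)/(28.4) = -0.167.
The image is real, inverted and reduced, on the far side of the lens.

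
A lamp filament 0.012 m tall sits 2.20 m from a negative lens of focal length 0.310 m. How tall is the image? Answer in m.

0.00148 m

For a negative lens, f = -0.310 m.
1/d_i = 1/f − 1/d_o = 1/(-0.3100) − 1/(2.20) = -3.680, so d_i = -0.2717 m.
m = −d_i/d_o = +0.1235.
|h_i| = |m|·h_o = 0.1235 × 0.012 = 0.00148 m. The image is virtual, upright and reduced, on the same side as the object.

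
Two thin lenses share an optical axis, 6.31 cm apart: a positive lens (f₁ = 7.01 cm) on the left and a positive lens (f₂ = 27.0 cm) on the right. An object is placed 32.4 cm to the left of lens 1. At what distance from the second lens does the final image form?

2.40 cm

Lens 1: 1/d_i1 = 1/f₁ − 1/d_o1 = 1/(7.01) − 1/(32.4) = 0.1118, so d_i1 = 8.945 cm.
The intermediate image is 8.945 cm to the right of lens 1, which lies 2.635 cm to the right of lens 2 — a virtual object — so d_o2 = −2.635 cm.
Lens 2: 1/d_i2 = 1/f₂ − 1/d_o2 = 1/(27.0) − 1/(-2.635) = 0.4165, so d_i2 = 2.40 cm.
The final image is real, 2.40 cm to the right of lens 2 (overall magnification ≈ -0.25).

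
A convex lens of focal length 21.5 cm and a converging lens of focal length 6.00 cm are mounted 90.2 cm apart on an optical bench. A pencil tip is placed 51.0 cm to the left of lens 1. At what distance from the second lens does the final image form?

Lens 1: 1/d_i1 = 1/f₁ − 1/d_o1 = 1/(21.5) − 1/(51.0) = 0.02690, so d_i1 = 37.17 cm.
The intermediate image is 37.17 cm to the right of lens 1, which is 90.2 − (37.17) = 53.03 cm to the left of lens 2, so d_o2 = +53.03 cm.
Lens 2: 1/d_i2 = 1/f₂ − 1/d_o2 = 1/(6.00) − 1/(53.03) = 0.1478, so d_i2 = 6.77 cm.
The final image is real, 6.77 cm to the right of lens 2 (overall magnification ≈ 0.093).

6.77 cm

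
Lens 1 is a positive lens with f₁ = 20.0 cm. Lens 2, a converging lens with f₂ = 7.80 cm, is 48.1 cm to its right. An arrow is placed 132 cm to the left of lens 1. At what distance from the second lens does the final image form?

Lens 1: 1/d_i1 = 1/f₁ − 1/d_o1 = 1/(20.0) − 1/(132) = 0.04242, so d_i1 = 23.57 cm.
The intermediate image is 23.57 cm to the right of lens 1, which is 48.1 − (23.57) = 24.53 cm to the left of lens 2, so d_o2 = +24.53 cm.
Lens 2: 1/d_i2 = 1/f₂ − 1/d_o2 = 1/(7.80) − 1/(24.53) = 0.08744, so d_i2 = 11.4 cm.
The final image is real, 11.4 cm to the right of lens 2 (overall magnification ≈ 0.083).

11.4 cm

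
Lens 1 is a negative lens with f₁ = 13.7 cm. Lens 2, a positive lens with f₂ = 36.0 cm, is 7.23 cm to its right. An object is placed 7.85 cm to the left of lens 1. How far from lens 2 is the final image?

Lens 1 is diverging, so f₁ = −13.7 cm.
Lens 1: 1/d_i1 = 1/f₁ − 1/d_o1 = 1/(-13.7) − 1/(7.85) = -0.2004, so d_i1 = -4.990 cm.
The intermediate image is 4.990 cm to the left of lens 1 (virtual), which is 7.23 − (-4.990) = 12.22 cm to the left of lens 2, so d_o2 = +12.22 cm.
Lens 2: 1/d_i2 = 1/f₂ − 1/d_o2 = 1/(36.0) − 1/(12.22) = -0.05406, so d_i2 = -18.5 cm.
The final image is virtual, 18.5 cm to the left of lens 2 (overall magnification ≈ 0.96).

18.5 cm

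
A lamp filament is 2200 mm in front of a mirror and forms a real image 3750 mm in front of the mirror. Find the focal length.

f = 1390 mm (concave)

Real image ⇒ d_i = +3750 mm.
1/f = 1/d_o + 1/d_i = 1/(2200) + 1/(3750) = 0.0007212, so f = 1390 mm.
Since f is positive, the mirror is concave.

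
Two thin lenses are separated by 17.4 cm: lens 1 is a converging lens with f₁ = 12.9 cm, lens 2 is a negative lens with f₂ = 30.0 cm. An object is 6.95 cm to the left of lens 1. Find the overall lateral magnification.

m = +1.04

Lens 1: 1/d_i1 = 1/(12.9) − 1/(6.95) = -0.06637, so d_i1 = -15.07 cm; m₁ = −d_i1/d_o1 = +2.168.
d_o2 = 17.4 − (-15.07) = 32.47 cm.
f₂ = −30.0 cm (diverging).
Lens 2: 1/d_i2 = 1/(-30.0) − 1/(32.47) = -0.06413, so d_i2 = -15.59 cm; m₂ = −d_i2/d_o2 = +0.4802.
m = m₁·m₂ = (+2.168)(+0.4802) = +1.04.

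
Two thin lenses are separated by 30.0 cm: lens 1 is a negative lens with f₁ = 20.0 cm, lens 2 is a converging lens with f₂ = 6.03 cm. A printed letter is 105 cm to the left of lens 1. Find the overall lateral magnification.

f₁ = −20.0 cm (diverging).
Lens 1: 1/d_i1 = 1/(-20.0) − 1/(105) = -0.05952, so d_i1 = -16.80 cm; m₁ = −d_i1/d_o1 = +0.1600.
d_o2 = 30.0 − (-16.80) = 46.80 cm.
Lens 2: 1/d_i2 = 1/(6.03) − 1/(46.80) = 0.1445, so d_i2 = 6.922 cm; m₂ = −d_i2/d_o2 = -0.1479.
m = m₁·m₂ = (+0.1600)(-0.1479) = -0.0237.

m = -0.0237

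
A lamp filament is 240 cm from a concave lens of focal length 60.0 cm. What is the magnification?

For a concave lens, f = -60.0 cm.
1/d_i = 1/f − 1/d_o = 1/(-60.00) − 1/(240) = -0.02083, so d_i = -48.00 cm.
m = −d_i/d_o = −(-48.00)/(240) = +0.200.
The image is virtual, upright and reduced, on the same side as the object.

m = +0.200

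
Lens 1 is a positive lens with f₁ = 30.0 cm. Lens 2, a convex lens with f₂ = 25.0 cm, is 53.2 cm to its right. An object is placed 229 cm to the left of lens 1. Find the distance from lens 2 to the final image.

Lens 1: 1/d_i1 = 1/f₁ − 1/d_o1 = 1/(30.0) − 1/(229) = 0.02897, so d_i1 = 34.52 cm.
The intermediate image is 34.52 cm to the right of lens 1, which is 53.2 − (34.52) = 18.68 cm to the left of lens 2, so d_o2 = +18.68 cm.
Lens 2: 1/d_i2 = 1/f₂ − 1/d_o2 = 1/(25.0) − 1/(18.68) = -0.01353, so d_i2 = -73.9 cm.
The final image is virtual, 73.9 cm to the left of lens 2 (overall magnification ≈ -0.60).

73.9 cm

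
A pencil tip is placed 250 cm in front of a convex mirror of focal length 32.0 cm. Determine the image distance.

For a convex mirror, f = -32.0 cm.
Mirror equation: 1/d_i = 1/f − 1/d_o = 1/(-32.00) − 1/(250) = -0.03125 − 0.004000 = -0.03525, so d_i = -28.4 cm.
The image is virtual, upright and reduced, behind the mirror.

28.4 cm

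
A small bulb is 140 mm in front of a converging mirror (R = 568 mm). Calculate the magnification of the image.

m = +1.97

f = R/2 = 568/2 = 284.0 mm.
1/d_i = 1/f − 1/d_o = 1/(284.0) − 1/(140) = -0.003622, so d_i = -276.1 mm.
m = −d_i/d_o = −(-276.1)/(140) = +1.97.
The image is virtual, upright and enlarged, behind the mirror.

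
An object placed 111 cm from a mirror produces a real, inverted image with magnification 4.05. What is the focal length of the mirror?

m = −d_i/d_o ⇒ d_i = −m·d_o = −(-4.05)·(111) = 449.5 cm.
1/f = 1/d_o + 1/d_i = 1/(111) + 1/(449.5) = 0.01123, so f = 89.0 cm.
Since f is positive, the mirror is concave.

f = 89.0 cm (concave)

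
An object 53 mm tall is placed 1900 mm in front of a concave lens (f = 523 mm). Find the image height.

For a concave lens, f = -523 mm.
1/d_i = 1/f − 1/d_o = 1/(-523.0) − 1/(1900) = -0.002438, so d_i = -410.1 mm.
m = −d_i/d_o = +0.2158.
|h_i| = |m|·h_o = 0.2158 × 53 = 11.4 mm. The image is virtual, upright and reduced, on the same side as the object.

11.4 mm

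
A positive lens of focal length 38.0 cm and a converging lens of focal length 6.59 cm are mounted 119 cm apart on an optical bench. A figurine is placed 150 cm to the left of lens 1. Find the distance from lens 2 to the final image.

Lens 1: 1/d_i1 = 1/f₁ − 1/d_o1 = 1/(38.0) − 1/(150) = 0.01965, so d_i1 = 50.89 cm.
The intermediate image is 50.89 cm to the right of lens 1, which is 119 − (50.89) = 68.11 cm to the left of lens 2, so d_o2 = +68.11 cm.
Lens 2: 1/d_i2 = 1/f₂ − 1/d_o2 = 1/(6.59) − 1/(68.11) = 0.1371, so d_i2 = 7.30 cm.
The final image is real, 7.30 cm to the right of lens 2 (overall magnification ≈ 0.036).

7.30 cm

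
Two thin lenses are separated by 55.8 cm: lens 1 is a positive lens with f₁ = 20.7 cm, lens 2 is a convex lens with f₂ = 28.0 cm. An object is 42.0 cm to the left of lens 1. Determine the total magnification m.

m = -2.09

Lens 1: 1/d_i1 = 1/(20.7) − 1/(42.0) = 0.02450, so d_i1 = 40.82 cm; m₁ = −d_i1/d_o1 = -0.9719.
d_o2 = 55.8 − (40.82) = 14.98 cm.
Lens 2: 1/d_i2 = 1/(28.0) − 1/(14.98) = -0.03104, so d_i2 = -32.22 cm; m₂ = −d_i2/d_o2 = +2.151.
m = m₁·m₂ = (-0.9719)(+2.151) = -2.09.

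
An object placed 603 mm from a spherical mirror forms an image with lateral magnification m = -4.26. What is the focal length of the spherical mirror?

f = 488 mm (concave)

m = −d_i/d_o ⇒ d_i = −m·d_o = −(-4.26)·(603) = 2569 mm.
1/f = 1/d_o + 1/d_i = 1/(603) + 1/(2569) = 0.002048, so f = 488 mm.
Since f is positive, the spherical mirror is concave.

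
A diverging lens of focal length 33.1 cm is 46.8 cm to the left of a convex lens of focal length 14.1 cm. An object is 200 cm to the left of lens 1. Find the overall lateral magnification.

m = -0.0328

f₁ = −33.1 cm (diverging).
Lens 1: 1/d_i1 = 1/(-33.1) − 1/(200) = -0.03521, so d_i1 = -28.40 cm; m₁ = −d_i1/d_o1 = +0.1420.
d_o2 = 46.8 − (-28.40) = 75.20 cm.
Lens 2: 1/d_i2 = 1/(14.1) − 1/(75.20) = 0.05762, so d_i2 = 17.35 cm; m₂ = −d_i2/d_o2 = -0.2308.
m = m₁·m₂ = (+0.1420)(-0.2308) = -0.0328.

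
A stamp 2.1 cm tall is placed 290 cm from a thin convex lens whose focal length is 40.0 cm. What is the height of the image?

1/d_i = 1/f − 1/d_o = 1/(40.00) − 1/(290) = 0.02155, so d_i = 46.40 cm.
m = −d_i/d_o = -0.1600.
|h_i| = |m|·h_o = 0.1600 × 2.1 = 0.336 cm. The image is real, inverted and reduced, on the far side of the lens.

0.336 cm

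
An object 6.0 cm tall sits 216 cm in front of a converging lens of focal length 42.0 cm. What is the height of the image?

1.45 cm

1/d_i = 1/f − 1/d_o = 1/(42.00) − 1/(216) = 0.01918, so d_i = 52.14 cm.
m = −d_i/d_o = -0.2414.
|h_i| = |m|·h_o = 0.2414 × 6.0 = 1.45 cm. The image is real, inverted and reduced, on the far side of the lens.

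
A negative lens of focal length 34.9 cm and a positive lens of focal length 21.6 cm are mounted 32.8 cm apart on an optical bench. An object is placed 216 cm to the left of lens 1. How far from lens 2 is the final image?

32.9 cm

Lens 1 is diverging, so f₁ = −34.9 cm.
Lens 1: 1/d_i1 = 1/f₁ − 1/d_o1 = 1/(-34.9) − 1/(216) = -0.03328, so d_i1 = -30.05 cm.
The intermediate image is 30.05 cm to the left of lens 1 (virtual), which is 32.8 − (-30.05) = 62.85 cm to the left of lens 2, so d_o2 = +62.85 cm.
Lens 2: 1/d_i2 = 1/f₂ − 1/d_o2 = 1/(21.6) − 1/(62.85) = 0.03039, so d_i2 = 32.9 cm.
The final image is real, 32.9 cm to the right of lens 2 (overall magnification ≈ -0.073).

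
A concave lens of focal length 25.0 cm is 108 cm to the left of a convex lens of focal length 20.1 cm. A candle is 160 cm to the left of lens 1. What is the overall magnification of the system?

m = -0.0248

f₁ = −25.0 cm (diverging).
Lens 1: 1/d_i1 = 1/(-25.0) − 1/(160) = -0.04625, so d_i1 = -21.62 cm; m₁ = −d_i1/d_o1 = +0.1351.
d_o2 = 108 − (-21.62) = 129.6 cm.
Lens 2: 1/d_i2 = 1/(20.1) − 1/(129.6) = 0.04204, so d_i2 = 23.79 cm; m₂ = −d_i2/d_o2 = -0.1836.
m = m₁·m₂ = (+0.1351)(-0.1836) = -0.0248.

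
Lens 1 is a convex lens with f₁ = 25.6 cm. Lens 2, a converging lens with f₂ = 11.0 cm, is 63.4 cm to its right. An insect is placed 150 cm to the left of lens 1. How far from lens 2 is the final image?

Lens 1: 1/d_i1 = 1/f₁ − 1/d_o1 = 1/(25.6) − 1/(150) = 0.03240, so d_i1 = 30.87 cm.
The intermediate image is 30.87 cm to the right of lens 1, which is 63.4 − (30.87) = 32.53 cm to the left of lens 2, so d_o2 = +32.53 cm.
Lens 2: 1/d_i2 = 1/f₂ − 1/d_o2 = 1/(11.0) − 1/(32.53) = 0.06017, so d_i2 = 16.6 cm.
The final image is real, 16.6 cm to the right of lens 2 (overall magnification ≈ 0.11).

16.6 cm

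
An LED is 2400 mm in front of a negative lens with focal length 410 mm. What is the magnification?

m = +0.146

For a negative lens, f = -410 mm.
1/d_i = 1/f − 1/d_o = 1/(-410.0) − 1/(2400) = -0.002856, so d_i = -350.2 mm.
m = −d_i/d_o = −(-350.2)/(2400) = +0.146.
The image is virtual, upright and reduced, on the same side as the object.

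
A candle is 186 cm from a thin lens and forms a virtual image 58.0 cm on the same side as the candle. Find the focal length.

f = -84.3 cm (diverging)

Virtual image ⇒ d_i = −58.0 cm.
1/f = 1/d_o + 1/d_i = 1/(186) + 1/(-58.0) = -0.01187, so f = -84.3 cm.
Since f is negative, the thin lens is diverging.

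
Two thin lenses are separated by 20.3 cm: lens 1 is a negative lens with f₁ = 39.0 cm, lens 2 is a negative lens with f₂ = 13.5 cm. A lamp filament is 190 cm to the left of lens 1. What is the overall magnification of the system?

f₁ = −39.0 cm (diverging).
Lens 1: 1/d_i1 = 1/(-39.0) − 1/(190) = -0.03090, so d_i1 = -32.36 cm; m₁ = −d_i1/d_o1 = +0.1703.
d_o2 = 20.3 − (-32.36) = 52.66 cm.
f₂ = −13.5 cm (diverging).
Lens 2: 1/d_i2 = 1/(-13.5) − 1/(52.66) = -0.09306, so d_i2 = -10.75 cm; m₂ = −d_i2/d_o2 = +0.2041.
m = m₁·m₂ = (+0.1703)(+0.2041) = +0.0348.

m = +0.0348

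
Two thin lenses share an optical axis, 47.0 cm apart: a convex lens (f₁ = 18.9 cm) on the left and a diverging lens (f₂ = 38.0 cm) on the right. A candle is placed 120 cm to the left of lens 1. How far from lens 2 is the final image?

Lens 1: 1/d_i1 = 1/f₁ − 1/d_o1 = 1/(18.9) − 1/(120) = 0.04458, so d_i1 = 22.43 cm.
The intermediate image is 22.43 cm to the right of lens 1, which is 47.0 − (22.43) = 24.57 cm to the left of lens 2, so d_o2 = +24.57 cm.
Lens 2 is diverging, so f₂ = −38.0 cm.
Lens 2: 1/d_i2 = 1/f₂ − 1/d_o2 = 1/(-38.0) − 1/(24.57) = -0.06702, so d_i2 = -14.9 cm.
The final image is virtual, 14.9 cm to the left of lens 2 (overall magnification ≈ -0.11).

14.9 cm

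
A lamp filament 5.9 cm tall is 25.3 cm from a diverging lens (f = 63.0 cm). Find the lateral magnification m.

For a diverging lens, f = -63.0 cm.
1/d_i = 1/f − 1/d_o = 1/(-63.00) − 1/(25.3) = -0.05540, so d_i = -18.05 cm.
m = −d_i/d_o = −(-18.05)/(25.3) = +0.713.
The image is virtual, upright and reduced, on the same side as the object.

m = +0.713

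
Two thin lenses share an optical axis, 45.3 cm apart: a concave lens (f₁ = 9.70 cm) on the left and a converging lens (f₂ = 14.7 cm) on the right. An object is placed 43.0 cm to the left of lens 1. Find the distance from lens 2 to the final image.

Lens 1 is diverging, so f₁ = −9.70 cm.
Lens 1: 1/d_i1 = 1/f₁ − 1/d_o1 = 1/(-9.70) − 1/(43.0) = -0.1263, so d_i1 = -7.915 cm.
The intermediate image is 7.915 cm to the left of lens 1 (virtual), which is 45.3 − (-7.915) = 53.21 cm to the left of lens 2, so d_o2 = +53.21 cm.
Lens 2: 1/d_i2 = 1/f₂ − 1/d_o2 = 1/(14.7) − 1/(53.21) = 0.04923, so d_i2 = 20.3 cm.
The final image is real, 20.3 cm to the right of lens 2 (overall magnification ≈ -0.070).

20.3 cm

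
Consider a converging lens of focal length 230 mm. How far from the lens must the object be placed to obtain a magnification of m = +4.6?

m = −d_i/d_o ⇒ d_i = −m·d_o.
1/f = 1/d_o + 1/d_i = 1/d_o − 1/(m·d_o) = (1 − 1/m)/d_o, so d_o = f(1 − 1/m) = (230.0)(1 − 1/(+4.6)) = 180 mm.

180 mm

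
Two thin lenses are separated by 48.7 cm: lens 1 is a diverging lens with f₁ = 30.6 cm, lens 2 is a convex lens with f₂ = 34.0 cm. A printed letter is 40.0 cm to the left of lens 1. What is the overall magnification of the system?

m = -0.460

f₁ = −30.6 cm (diverging).
Lens 1: 1/d_i1 = 1/(-30.6) − 1/(40.0) = -0.05768, so d_i1 = -17.34 cm; m₁ = −d_i1/d_o1 = +0.4335.
d_o2 = 48.7 − (-17.34) = 66.04 cm.
Lens 2: 1/d_i2 = 1/(34.0) − 1/(66.04) = 0.01427, so d_i2 = 70.08 cm; m₂ = −d_i2/d_o2 = -1.061.
m = m₁·m₂ = (+0.4335)(-1.061) = -0.460.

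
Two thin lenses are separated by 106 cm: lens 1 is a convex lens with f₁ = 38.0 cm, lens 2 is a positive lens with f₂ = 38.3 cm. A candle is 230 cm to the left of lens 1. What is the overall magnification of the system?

Lens 1: 1/d_i1 = 1/(38.0) − 1/(230) = 0.02197, so d_i1 = 45.52 cm; m₁ = −d_i1/d_o1 = -0.1979.
d_o2 = 106 − (45.52) = 60.48 cm.
Lens 2: 1/d_i2 = 1/(38.3) − 1/(60.48) = 0.009575, so d_i2 = 104.4 cm; m₂ = −d_i2/d_o2 = -1.727.
m = m₁·m₂ = (-0.1979)(-1.727) = +0.342.

m = +0.342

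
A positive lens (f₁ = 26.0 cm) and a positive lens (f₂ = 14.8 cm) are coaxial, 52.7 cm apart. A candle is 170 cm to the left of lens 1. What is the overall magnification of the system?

Lens 1: 1/d_i1 = 1/(26.0) − 1/(170) = 0.03258, so d_i1 = 30.69 cm; m₁ = −d_i1/d_o1 = -0.1805.
d_o2 = 52.7 − (30.69) = 22.01 cm.
Lens 2: 1/d_i2 = 1/(14.8) − 1/(22.01) = 0.02213, so d_i2 = 45.18 cm; m₂ = −d_i2/d_o2 = -2.053.
m = m₁·m₂ = (-0.1805)(-2.053) = +0.371.

m = +0.371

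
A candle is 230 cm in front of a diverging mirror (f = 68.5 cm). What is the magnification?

m = +0.229

For a diverging mirror, f = -68.5 cm.
1/d_i = 1/f − 1/d_o = 1/(-68.50) − 1/(230) = -0.01895, so d_i = -52.78 cm.
m = −d_i/d_o = −(-52.78)/(230) = +0.229.
The image is virtual, upright and reduced, behind the mirror.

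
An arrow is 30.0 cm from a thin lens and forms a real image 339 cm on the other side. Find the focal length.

f = 27.6 cm (converging)

Real image ⇒ d_i = +339 cm.
1/f = 1/d_o + 1/d_i = 1/(30.0) + 1/(339) = 0.03628, so f = 27.6 cm.
Since f is positive, the thin lens is converging.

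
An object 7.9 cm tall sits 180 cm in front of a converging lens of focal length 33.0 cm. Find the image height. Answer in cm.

1/d_i = 1/f − 1/d_o = 1/(33.00) − 1/(180) = 0.02475, so d_i = 40.41 cm.
m = −d_i/d_o = -0.2245.
|h_i| = |m|·h_o = 0.2245 × 7.9 = 1.77 cm. The image is real, inverted and reduced, on the far side of the lens.

1.77 cm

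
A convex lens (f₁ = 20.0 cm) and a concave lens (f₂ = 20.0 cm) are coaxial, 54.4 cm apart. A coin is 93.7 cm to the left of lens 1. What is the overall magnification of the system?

m = -0.111

Lens 1: 1/d_i1 = 1/(20.0) − 1/(93.7) = 0.03933, so d_i1 = 25.43 cm; m₁ = −d_i1/d_o1 = -0.2714.
d_o2 = 54.4 − (25.43) = 28.97 cm.
f₂ = −20.0 cm (diverging).
Lens 2: 1/d_i2 = 1/(-20.0) − 1/(28.97) = -0.08452, so d_i2 = -11.83 cm; m₂ = −d_i2/d_o2 = +0.4084.
m = m₁·m₂ = (-0.2714)(+0.4084) = -0.111.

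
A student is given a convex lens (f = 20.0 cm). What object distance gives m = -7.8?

22.6 cm

m = −d_i/d_o ⇒ d_i = −m·d_o.
1/f = 1/d_o + 1/d_i = 1/d_o − 1/(m·d_o) = (1 − 1/m)/d_o, so d_o = f(1 − 1/m) = (20.00)(1 − 1/(-7.8)) = 22.6 cm.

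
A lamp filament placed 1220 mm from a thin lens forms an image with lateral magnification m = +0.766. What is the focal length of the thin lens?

m = −d_i/d_o ⇒ d_i = −m·d_o = −(+0.766)·(1220) = -934.5 mm.
1/f = 1/d_o + 1/d_i = 1/(1220) + 1/(-934.5) = -0.0002504, so f = -3990 mm.
Since f is negative, the thin lens is diverging.

f = -3990 mm (diverging)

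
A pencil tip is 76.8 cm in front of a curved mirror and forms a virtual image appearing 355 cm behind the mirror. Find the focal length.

Virtual image ⇒ d_i = −355 cm.
1/f = 1/d_o + 1/d_i = 1/(76.8) + 1/(-355) = 0.01020, so f = 98.0 cm.
Since f is positive, the curved mirror is concave.

f = 98.0 cm (concave)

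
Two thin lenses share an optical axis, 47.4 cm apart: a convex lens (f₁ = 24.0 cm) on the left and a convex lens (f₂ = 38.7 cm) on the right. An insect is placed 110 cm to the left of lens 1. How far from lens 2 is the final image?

Lens 1: 1/d_i1 = 1/f₁ − 1/d_o1 = 1/(24.0) − 1/(110) = 0.03258, so d_i1 = 30.70 cm.
The intermediate image is 30.70 cm to the right of lens 1, which is 47.4 − (30.70) = 16.70 cm to the left of lens 2, so d_o2 = +16.70 cm.
Lens 2: 1/d_i2 = 1/f₂ − 1/d_o2 = 1/(38.7) − 1/(16.70) = -0.03404, so d_i2 = -29.4 cm.
The final image is virtual, 29.4 cm to the left of lens 2 (overall magnification ≈ -0.49).

29.4 cm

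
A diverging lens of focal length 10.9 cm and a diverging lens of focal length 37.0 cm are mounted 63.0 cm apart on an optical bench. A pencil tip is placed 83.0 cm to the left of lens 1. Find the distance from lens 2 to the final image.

24.5 cm

Lens 1 is diverging, so f₁ = −10.9 cm.
Lens 1: 1/d_i1 = 1/f₁ − 1/d_o1 = 1/(-10.9) − 1/(83.0) = -0.1038, so d_i1 = -9.635 cm.
The intermediate image is 9.635 cm to the left of lens 1 (virtual), which is 63.0 − (-9.635) = 72.64 cm to the left of lens 2, so d_o2 = +72.64 cm.
Lens 2 is diverging, so f₂ = −37.0 cm.
Lens 2: 1/d_i2 = 1/f₂ − 1/d_o2 = 1/(-37.0) − 1/(72.64) = -0.04079, so d_i2 = -24.5 cm.
The final image is virtual, 24.5 cm to the left of lens 2 (overall magnification ≈ 0.039).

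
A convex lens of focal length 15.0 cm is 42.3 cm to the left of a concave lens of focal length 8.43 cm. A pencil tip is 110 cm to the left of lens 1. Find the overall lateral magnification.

Lens 1: 1/d_i1 = 1/(15.0) − 1/(110) = 0.05758, so d_i1 = 17.37 cm; m₁ = −d_i1/d_o1 = -0.1579.
d_o2 = 42.3 − (17.37) = 24.93 cm.
f₂ = −8.43 cm (diverging).
Lens 2: 1/d_i2 = 1/(-8.43) − 1/(24.93) = -0.1587, so d_i2 = -6.300 cm; m₂ = −d_i2/d_o2 = +0.2527.
m = m₁·m₂ = (-0.1579)(+0.2527) = -0.0399.

m = -0.0399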